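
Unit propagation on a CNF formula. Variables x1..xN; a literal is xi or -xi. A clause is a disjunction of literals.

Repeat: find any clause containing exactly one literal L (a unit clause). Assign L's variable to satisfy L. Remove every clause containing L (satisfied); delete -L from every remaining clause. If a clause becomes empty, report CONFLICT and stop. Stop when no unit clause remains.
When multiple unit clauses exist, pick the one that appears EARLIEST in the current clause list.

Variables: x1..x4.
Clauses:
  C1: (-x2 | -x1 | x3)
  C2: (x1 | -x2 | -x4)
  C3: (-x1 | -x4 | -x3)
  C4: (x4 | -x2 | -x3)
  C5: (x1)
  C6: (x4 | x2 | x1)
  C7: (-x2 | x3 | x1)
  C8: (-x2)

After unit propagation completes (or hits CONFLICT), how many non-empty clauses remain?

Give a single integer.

Answer: 1

Derivation:
unit clause [1] forces x1=T; simplify:
  drop -1 from [-2, -1, 3] -> [-2, 3]
  drop -1 from [-1, -4, -3] -> [-4, -3]
  satisfied 4 clause(s); 4 remain; assigned so far: [1]
unit clause [-2] forces x2=F; simplify:
  satisfied 3 clause(s); 1 remain; assigned so far: [1, 2]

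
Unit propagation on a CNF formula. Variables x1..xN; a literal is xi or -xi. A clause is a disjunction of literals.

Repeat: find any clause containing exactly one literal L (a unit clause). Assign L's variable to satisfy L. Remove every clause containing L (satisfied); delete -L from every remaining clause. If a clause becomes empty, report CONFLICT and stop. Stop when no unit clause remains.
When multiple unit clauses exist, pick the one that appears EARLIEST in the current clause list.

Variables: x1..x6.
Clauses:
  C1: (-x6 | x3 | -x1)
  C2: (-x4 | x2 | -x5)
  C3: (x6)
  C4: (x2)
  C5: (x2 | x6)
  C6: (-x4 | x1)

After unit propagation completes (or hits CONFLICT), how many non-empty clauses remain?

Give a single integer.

Answer: 2

Derivation:
unit clause [6] forces x6=T; simplify:
  drop -6 from [-6, 3, -1] -> [3, -1]
  satisfied 2 clause(s); 4 remain; assigned so far: [6]
unit clause [2] forces x2=T; simplify:
  satisfied 2 clause(s); 2 remain; assigned so far: [2, 6]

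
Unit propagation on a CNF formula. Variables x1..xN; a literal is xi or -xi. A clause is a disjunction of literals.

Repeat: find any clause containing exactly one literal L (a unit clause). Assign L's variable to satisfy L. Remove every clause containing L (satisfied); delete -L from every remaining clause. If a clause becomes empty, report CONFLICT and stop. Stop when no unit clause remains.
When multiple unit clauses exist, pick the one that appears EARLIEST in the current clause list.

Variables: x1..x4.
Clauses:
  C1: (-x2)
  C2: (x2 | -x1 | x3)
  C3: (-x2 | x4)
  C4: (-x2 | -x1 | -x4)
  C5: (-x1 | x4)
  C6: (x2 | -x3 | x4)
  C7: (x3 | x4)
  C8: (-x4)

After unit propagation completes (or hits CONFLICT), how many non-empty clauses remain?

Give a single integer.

Answer: 0

Derivation:
unit clause [-2] forces x2=F; simplify:
  drop 2 from [2, -1, 3] -> [-1, 3]
  drop 2 from [2, -3, 4] -> [-3, 4]
  satisfied 3 clause(s); 5 remain; assigned so far: [2]
unit clause [-4] forces x4=F; simplify:
  drop 4 from [-1, 4] -> [-1]
  drop 4 from [-3, 4] -> [-3]
  drop 4 from [3, 4] -> [3]
  satisfied 1 clause(s); 4 remain; assigned so far: [2, 4]
unit clause [-1] forces x1=F; simplify:
  satisfied 2 clause(s); 2 remain; assigned so far: [1, 2, 4]
unit clause [-3] forces x3=F; simplify:
  drop 3 from [3] -> [] (empty!)
  satisfied 1 clause(s); 1 remain; assigned so far: [1, 2, 3, 4]
CONFLICT (empty clause)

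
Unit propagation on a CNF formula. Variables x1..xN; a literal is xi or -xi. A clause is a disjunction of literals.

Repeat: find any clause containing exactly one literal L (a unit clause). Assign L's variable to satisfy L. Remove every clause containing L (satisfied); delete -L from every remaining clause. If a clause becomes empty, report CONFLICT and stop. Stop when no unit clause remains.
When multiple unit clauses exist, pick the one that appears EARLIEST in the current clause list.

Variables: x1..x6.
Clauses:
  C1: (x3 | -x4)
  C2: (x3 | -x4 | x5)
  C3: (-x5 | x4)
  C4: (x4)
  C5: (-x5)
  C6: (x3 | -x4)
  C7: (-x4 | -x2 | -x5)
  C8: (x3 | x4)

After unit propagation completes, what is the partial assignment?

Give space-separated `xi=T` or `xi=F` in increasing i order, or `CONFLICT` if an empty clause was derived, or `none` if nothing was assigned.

unit clause [4] forces x4=T; simplify:
  drop -4 from [3, -4] -> [3]
  drop -4 from [3, -4, 5] -> [3, 5]
  drop -4 from [3, -4] -> [3]
  drop -4 from [-4, -2, -5] -> [-2, -5]
  satisfied 3 clause(s); 5 remain; assigned so far: [4]
unit clause [3] forces x3=T; simplify:
  satisfied 3 clause(s); 2 remain; assigned so far: [3, 4]
unit clause [-5] forces x5=F; simplify:
  satisfied 2 clause(s); 0 remain; assigned so far: [3, 4, 5]

Answer: x3=T x4=T x5=F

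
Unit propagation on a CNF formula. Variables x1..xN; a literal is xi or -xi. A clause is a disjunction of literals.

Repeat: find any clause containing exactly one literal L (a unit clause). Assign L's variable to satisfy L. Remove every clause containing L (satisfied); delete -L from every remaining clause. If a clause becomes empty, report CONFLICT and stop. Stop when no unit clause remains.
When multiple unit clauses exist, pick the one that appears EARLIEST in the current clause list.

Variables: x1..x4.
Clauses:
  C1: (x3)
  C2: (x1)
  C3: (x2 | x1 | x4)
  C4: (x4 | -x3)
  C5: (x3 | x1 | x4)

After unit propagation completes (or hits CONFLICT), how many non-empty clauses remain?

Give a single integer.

unit clause [3] forces x3=T; simplify:
  drop -3 from [4, -3] -> [4]
  satisfied 2 clause(s); 3 remain; assigned so far: [3]
unit clause [1] forces x1=T; simplify:
  satisfied 2 clause(s); 1 remain; assigned so far: [1, 3]
unit clause [4] forces x4=T; simplify:
  satisfied 1 clause(s); 0 remain; assigned so far: [1, 3, 4]

Answer: 0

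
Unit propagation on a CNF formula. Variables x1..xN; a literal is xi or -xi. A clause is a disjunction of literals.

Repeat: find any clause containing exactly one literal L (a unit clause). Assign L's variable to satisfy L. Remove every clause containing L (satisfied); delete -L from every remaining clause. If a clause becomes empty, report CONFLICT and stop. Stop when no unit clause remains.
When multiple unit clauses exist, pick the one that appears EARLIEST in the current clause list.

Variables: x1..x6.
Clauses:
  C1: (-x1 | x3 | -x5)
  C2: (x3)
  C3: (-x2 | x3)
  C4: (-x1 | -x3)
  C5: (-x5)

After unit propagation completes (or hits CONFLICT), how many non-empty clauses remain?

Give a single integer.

unit clause [3] forces x3=T; simplify:
  drop -3 from [-1, -3] -> [-1]
  satisfied 3 clause(s); 2 remain; assigned so far: [3]
unit clause [-1] forces x1=F; simplify:
  satisfied 1 clause(s); 1 remain; assigned so far: [1, 3]
unit clause [-5] forces x5=F; simplify:
  satisfied 1 clause(s); 0 remain; assigned so far: [1, 3, 5]

Answer: 0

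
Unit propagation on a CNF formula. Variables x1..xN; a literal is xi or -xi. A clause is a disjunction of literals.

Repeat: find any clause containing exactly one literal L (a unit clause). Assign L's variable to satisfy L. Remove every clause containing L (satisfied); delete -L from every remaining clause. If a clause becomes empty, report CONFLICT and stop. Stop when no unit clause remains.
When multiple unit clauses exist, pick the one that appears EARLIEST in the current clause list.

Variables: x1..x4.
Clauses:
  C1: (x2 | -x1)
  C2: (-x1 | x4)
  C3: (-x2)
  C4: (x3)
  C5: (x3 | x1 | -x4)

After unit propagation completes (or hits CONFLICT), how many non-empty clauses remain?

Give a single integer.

unit clause [-2] forces x2=F; simplify:
  drop 2 from [2, -1] -> [-1]
  satisfied 1 clause(s); 4 remain; assigned so far: [2]
unit clause [-1] forces x1=F; simplify:
  drop 1 from [3, 1, -4] -> [3, -4]
  satisfied 2 clause(s); 2 remain; assigned so far: [1, 2]
unit clause [3] forces x3=T; simplify:
  satisfied 2 clause(s); 0 remain; assigned so far: [1, 2, 3]

Answer: 0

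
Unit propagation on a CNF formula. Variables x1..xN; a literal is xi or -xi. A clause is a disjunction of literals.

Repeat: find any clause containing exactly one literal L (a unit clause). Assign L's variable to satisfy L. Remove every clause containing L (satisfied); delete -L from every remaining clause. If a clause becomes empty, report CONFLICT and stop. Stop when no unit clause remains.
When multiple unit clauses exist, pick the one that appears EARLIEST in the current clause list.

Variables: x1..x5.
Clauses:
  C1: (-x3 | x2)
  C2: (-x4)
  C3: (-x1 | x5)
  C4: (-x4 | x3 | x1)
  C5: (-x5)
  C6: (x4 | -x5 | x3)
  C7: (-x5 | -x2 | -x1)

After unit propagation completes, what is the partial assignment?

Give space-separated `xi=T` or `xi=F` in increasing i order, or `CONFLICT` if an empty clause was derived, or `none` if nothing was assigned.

unit clause [-4] forces x4=F; simplify:
  drop 4 from [4, -5, 3] -> [-5, 3]
  satisfied 2 clause(s); 5 remain; assigned so far: [4]
unit clause [-5] forces x5=F; simplify:
  drop 5 from [-1, 5] -> [-1]
  satisfied 3 clause(s); 2 remain; assigned so far: [4, 5]
unit clause [-1] forces x1=F; simplify:
  satisfied 1 clause(s); 1 remain; assigned so far: [1, 4, 5]

Answer: x1=F x4=F x5=F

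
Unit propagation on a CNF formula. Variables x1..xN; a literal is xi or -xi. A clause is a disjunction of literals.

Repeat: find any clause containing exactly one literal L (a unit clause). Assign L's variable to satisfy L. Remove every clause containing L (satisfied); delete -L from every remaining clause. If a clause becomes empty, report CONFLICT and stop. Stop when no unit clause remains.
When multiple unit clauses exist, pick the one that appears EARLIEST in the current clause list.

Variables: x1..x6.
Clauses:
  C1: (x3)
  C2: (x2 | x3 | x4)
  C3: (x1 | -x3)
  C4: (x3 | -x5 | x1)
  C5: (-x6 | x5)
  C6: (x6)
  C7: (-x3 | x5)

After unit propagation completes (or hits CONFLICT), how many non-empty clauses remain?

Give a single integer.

Answer: 0

Derivation:
unit clause [3] forces x3=T; simplify:
  drop -3 from [1, -3] -> [1]
  drop -3 from [-3, 5] -> [5]
  satisfied 3 clause(s); 4 remain; assigned so far: [3]
unit clause [1] forces x1=T; simplify:
  satisfied 1 clause(s); 3 remain; assigned so far: [1, 3]
unit clause [6] forces x6=T; simplify:
  drop -6 from [-6, 5] -> [5]
  satisfied 1 clause(s); 2 remain; assigned so far: [1, 3, 6]
unit clause [5] forces x5=T; simplify:
  satisfied 2 clause(s); 0 remain; assigned so far: [1, 3, 5, 6]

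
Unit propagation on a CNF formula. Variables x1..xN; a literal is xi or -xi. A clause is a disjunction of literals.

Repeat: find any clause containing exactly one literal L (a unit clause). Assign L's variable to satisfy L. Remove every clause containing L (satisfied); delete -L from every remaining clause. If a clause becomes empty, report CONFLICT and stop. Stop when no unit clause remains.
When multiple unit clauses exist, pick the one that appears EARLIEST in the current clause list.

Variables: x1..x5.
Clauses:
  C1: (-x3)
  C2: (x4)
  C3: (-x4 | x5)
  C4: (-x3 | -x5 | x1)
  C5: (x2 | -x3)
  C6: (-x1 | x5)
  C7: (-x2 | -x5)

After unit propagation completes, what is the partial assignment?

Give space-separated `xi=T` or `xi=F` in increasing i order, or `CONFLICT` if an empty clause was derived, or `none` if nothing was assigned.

Answer: x2=F x3=F x4=T x5=T

Derivation:
unit clause [-3] forces x3=F; simplify:
  satisfied 3 clause(s); 4 remain; assigned so far: [3]
unit clause [4] forces x4=T; simplify:
  drop -4 from [-4, 5] -> [5]
  satisfied 1 clause(s); 3 remain; assigned so far: [3, 4]
unit clause [5] forces x5=T; simplify:
  drop -5 from [-2, -5] -> [-2]
  satisfied 2 clause(s); 1 remain; assigned so far: [3, 4, 5]
unit clause [-2] forces x2=F; simplify:
  satisfied 1 clause(s); 0 remain; assigned so far: [2, 3, 4, 5]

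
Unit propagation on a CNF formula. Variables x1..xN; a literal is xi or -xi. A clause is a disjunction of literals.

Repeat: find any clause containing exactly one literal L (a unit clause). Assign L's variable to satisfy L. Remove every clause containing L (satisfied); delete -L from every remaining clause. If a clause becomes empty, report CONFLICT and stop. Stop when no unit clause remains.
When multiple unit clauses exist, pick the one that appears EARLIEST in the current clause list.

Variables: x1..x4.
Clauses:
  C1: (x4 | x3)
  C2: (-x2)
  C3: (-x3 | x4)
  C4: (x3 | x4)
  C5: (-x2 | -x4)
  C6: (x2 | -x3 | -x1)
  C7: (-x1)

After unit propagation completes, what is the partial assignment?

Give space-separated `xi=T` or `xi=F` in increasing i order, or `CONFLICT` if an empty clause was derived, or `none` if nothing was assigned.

Answer: x1=F x2=F

Derivation:
unit clause [-2] forces x2=F; simplify:
  drop 2 from [2, -3, -1] -> [-3, -1]
  satisfied 2 clause(s); 5 remain; assigned so far: [2]
unit clause [-1] forces x1=F; simplify:
  satisfied 2 clause(s); 3 remain; assigned so far: [1, 2]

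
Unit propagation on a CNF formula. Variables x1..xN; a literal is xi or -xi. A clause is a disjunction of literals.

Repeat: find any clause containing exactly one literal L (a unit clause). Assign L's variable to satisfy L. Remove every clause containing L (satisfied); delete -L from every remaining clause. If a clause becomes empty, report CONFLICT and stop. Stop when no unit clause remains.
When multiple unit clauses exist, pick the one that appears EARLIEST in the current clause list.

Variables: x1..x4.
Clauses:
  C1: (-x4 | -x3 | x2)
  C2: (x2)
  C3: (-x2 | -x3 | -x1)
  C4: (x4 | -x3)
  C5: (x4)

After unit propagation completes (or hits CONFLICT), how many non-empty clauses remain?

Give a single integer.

unit clause [2] forces x2=T; simplify:
  drop -2 from [-2, -3, -1] -> [-3, -1]
  satisfied 2 clause(s); 3 remain; assigned so far: [2]
unit clause [4] forces x4=T; simplify:
  satisfied 2 clause(s); 1 remain; assigned so far: [2, 4]

Answer: 1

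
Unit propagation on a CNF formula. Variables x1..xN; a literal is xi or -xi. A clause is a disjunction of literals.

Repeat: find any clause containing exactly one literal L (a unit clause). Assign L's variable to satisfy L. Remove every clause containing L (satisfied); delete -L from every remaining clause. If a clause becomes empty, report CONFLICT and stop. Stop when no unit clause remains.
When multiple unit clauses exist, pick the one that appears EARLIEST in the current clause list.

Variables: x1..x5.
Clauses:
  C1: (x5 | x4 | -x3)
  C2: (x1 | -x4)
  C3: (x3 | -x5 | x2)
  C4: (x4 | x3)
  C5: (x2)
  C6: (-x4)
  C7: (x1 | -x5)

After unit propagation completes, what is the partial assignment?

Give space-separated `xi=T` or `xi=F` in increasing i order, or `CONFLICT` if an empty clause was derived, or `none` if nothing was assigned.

Answer: x1=T x2=T x3=T x4=F x5=T

Derivation:
unit clause [2] forces x2=T; simplify:
  satisfied 2 clause(s); 5 remain; assigned so far: [2]
unit clause [-4] forces x4=F; simplify:
  drop 4 from [5, 4, -3] -> [5, -3]
  drop 4 from [4, 3] -> [3]
  satisfied 2 clause(s); 3 remain; assigned so far: [2, 4]
unit clause [3] forces x3=T; simplify:
  drop -3 from [5, -3] -> [5]
  satisfied 1 clause(s); 2 remain; assigned so far: [2, 3, 4]
unit clause [5] forces x5=T; simplify:
  drop -5 from [1, -5] -> [1]
  satisfied 1 clause(s); 1 remain; assigned so far: [2, 3, 4, 5]
unit clause [1] forces x1=T; simplify:
  satisfied 1 clause(s); 0 remain; assigned so far: [1, 2, 3, 4, 5]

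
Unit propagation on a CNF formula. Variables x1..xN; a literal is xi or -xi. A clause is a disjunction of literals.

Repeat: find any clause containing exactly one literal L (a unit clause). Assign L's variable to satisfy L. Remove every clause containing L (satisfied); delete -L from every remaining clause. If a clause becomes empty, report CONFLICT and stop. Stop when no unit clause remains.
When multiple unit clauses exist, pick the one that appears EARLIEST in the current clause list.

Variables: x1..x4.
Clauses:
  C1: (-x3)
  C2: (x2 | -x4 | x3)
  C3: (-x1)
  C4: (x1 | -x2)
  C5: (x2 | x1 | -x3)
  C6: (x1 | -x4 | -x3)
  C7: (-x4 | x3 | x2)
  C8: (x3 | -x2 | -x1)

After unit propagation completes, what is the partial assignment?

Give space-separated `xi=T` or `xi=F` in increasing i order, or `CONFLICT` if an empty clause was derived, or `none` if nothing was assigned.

Answer: x1=F x2=F x3=F x4=F

Derivation:
unit clause [-3] forces x3=F; simplify:
  drop 3 from [2, -4, 3] -> [2, -4]
  drop 3 from [-4, 3, 2] -> [-4, 2]
  drop 3 from [3, -2, -1] -> [-2, -1]
  satisfied 3 clause(s); 5 remain; assigned so far: [3]
unit clause [-1] forces x1=F; simplify:
  drop 1 from [1, -2] -> [-2]
  satisfied 2 clause(s); 3 remain; assigned so far: [1, 3]
unit clause [-2] forces x2=F; simplify:
  drop 2 from [2, -4] -> [-4]
  drop 2 from [-4, 2] -> [-4]
  satisfied 1 clause(s); 2 remain; assigned so far: [1, 2, 3]
unit clause [-4] forces x4=F; simplify:
  satisfied 2 clause(s); 0 remain; assigned so far: [1, 2, 3, 4]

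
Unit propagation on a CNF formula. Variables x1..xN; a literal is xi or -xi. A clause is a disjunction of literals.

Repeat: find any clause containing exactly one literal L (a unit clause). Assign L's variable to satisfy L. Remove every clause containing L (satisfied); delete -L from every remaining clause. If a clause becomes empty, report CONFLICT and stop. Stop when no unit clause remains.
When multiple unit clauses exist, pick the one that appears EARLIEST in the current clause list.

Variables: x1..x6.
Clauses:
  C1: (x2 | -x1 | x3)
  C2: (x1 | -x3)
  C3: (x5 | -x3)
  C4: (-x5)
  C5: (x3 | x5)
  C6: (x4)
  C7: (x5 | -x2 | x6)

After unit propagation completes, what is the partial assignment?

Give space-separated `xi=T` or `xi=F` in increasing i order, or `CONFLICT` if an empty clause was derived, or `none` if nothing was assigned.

Answer: CONFLICT

Derivation:
unit clause [-5] forces x5=F; simplify:
  drop 5 from [5, -3] -> [-3]
  drop 5 from [3, 5] -> [3]
  drop 5 from [5, -2, 6] -> [-2, 6]
  satisfied 1 clause(s); 6 remain; assigned so far: [5]
unit clause [-3] forces x3=F; simplify:
  drop 3 from [2, -1, 3] -> [2, -1]
  drop 3 from [3] -> [] (empty!)
  satisfied 2 clause(s); 4 remain; assigned so far: [3, 5]
CONFLICT (empty clause)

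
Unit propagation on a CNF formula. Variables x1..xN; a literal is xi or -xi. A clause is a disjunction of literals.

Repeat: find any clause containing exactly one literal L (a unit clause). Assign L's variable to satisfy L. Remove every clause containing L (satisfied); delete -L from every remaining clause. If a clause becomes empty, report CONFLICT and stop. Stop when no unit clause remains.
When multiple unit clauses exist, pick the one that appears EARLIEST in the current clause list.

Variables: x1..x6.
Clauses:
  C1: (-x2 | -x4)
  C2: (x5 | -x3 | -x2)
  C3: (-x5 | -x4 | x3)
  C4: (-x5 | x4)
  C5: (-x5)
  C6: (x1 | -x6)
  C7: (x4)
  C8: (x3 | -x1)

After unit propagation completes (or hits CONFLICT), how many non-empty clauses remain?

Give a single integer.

Answer: 2

Derivation:
unit clause [-5] forces x5=F; simplify:
  drop 5 from [5, -3, -2] -> [-3, -2]
  satisfied 3 clause(s); 5 remain; assigned so far: [5]
unit clause [4] forces x4=T; simplify:
  drop -4 from [-2, -4] -> [-2]
  satisfied 1 clause(s); 4 remain; assigned so far: [4, 5]
unit clause [-2] forces x2=F; simplify:
  satisfied 2 clause(s); 2 remain; assigned so far: [2, 4, 5]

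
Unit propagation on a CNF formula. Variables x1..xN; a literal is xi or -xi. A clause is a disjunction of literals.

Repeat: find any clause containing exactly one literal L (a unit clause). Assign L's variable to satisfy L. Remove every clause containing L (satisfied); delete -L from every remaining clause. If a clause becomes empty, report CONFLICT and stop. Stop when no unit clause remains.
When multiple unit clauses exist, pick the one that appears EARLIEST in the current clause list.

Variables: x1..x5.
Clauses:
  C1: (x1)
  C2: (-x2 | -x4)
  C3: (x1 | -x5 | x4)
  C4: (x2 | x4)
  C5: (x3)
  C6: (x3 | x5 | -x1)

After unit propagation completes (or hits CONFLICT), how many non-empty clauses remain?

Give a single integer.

unit clause [1] forces x1=T; simplify:
  drop -1 from [3, 5, -1] -> [3, 5]
  satisfied 2 clause(s); 4 remain; assigned so far: [1]
unit clause [3] forces x3=T; simplify:
  satisfied 2 clause(s); 2 remain; assigned so far: [1, 3]

Answer: 2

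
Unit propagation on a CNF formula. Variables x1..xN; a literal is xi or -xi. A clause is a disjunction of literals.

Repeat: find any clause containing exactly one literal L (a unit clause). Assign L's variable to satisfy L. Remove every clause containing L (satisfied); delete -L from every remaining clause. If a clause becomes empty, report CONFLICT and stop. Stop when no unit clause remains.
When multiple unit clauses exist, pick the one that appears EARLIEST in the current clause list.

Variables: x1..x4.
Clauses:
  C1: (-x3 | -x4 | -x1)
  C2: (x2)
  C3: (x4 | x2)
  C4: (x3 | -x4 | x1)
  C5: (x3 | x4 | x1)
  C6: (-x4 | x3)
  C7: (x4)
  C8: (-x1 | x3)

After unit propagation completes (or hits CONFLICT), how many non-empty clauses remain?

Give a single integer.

unit clause [2] forces x2=T; simplify:
  satisfied 2 clause(s); 6 remain; assigned so far: [2]
unit clause [4] forces x4=T; simplify:
  drop -4 from [-3, -4, -1] -> [-3, -1]
  drop -4 from [3, -4, 1] -> [3, 1]
  drop -4 from [-4, 3] -> [3]
  satisfied 2 clause(s); 4 remain; assigned so far: [2, 4]
unit clause [3] forces x3=T; simplify:
  drop -3 from [-3, -1] -> [-1]
  satisfied 3 clause(s); 1 remain; assigned so far: [2, 3, 4]
unit clause [-1] forces x1=F; simplify:
  satisfied 1 clause(s); 0 remain; assigned so far: [1, 2, 3, 4]

Answer: 0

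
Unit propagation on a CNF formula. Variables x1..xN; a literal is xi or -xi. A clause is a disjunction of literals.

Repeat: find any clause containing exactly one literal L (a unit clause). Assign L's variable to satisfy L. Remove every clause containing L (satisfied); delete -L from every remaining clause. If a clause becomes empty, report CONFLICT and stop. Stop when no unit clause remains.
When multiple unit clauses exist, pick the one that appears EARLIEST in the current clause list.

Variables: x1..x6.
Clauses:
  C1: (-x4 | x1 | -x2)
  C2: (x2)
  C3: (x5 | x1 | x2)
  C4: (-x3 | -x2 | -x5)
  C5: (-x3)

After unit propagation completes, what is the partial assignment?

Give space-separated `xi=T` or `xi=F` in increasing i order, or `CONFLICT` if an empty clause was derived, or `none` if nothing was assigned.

Answer: x2=T x3=F

Derivation:
unit clause [2] forces x2=T; simplify:
  drop -2 from [-4, 1, -2] -> [-4, 1]
  drop -2 from [-3, -2, -5] -> [-3, -5]
  satisfied 2 clause(s); 3 remain; assigned so far: [2]
unit clause [-3] forces x3=F; simplify:
  satisfied 2 clause(s); 1 remain; assigned so far: [2, 3]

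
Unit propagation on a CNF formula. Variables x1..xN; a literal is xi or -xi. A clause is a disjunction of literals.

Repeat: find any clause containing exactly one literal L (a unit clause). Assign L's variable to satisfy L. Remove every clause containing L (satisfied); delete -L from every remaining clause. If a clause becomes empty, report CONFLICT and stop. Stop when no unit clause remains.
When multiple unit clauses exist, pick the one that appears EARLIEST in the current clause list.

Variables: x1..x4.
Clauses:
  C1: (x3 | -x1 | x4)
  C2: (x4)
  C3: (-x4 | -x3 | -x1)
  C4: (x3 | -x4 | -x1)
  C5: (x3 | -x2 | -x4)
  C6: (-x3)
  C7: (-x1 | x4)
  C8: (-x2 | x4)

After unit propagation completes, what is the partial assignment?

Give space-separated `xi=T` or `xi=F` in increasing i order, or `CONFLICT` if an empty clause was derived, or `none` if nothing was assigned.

Answer: x1=F x2=F x3=F x4=T

Derivation:
unit clause [4] forces x4=T; simplify:
  drop -4 from [-4, -3, -1] -> [-3, -1]
  drop -4 from [3, -4, -1] -> [3, -1]
  drop -4 from [3, -2, -4] -> [3, -2]
  satisfied 4 clause(s); 4 remain; assigned so far: [4]
unit clause [-3] forces x3=F; simplify:
  drop 3 from [3, -1] -> [-1]
  drop 3 from [3, -2] -> [-2]
  satisfied 2 clause(s); 2 remain; assigned so far: [3, 4]
unit clause [-1] forces x1=F; simplify:
  satisfied 1 clause(s); 1 remain; assigned so far: [1, 3, 4]
unit clause [-2] forces x2=F; simplify:
  satisfied 1 clause(s); 0 remain; assigned so far: [1, 2, 3, 4]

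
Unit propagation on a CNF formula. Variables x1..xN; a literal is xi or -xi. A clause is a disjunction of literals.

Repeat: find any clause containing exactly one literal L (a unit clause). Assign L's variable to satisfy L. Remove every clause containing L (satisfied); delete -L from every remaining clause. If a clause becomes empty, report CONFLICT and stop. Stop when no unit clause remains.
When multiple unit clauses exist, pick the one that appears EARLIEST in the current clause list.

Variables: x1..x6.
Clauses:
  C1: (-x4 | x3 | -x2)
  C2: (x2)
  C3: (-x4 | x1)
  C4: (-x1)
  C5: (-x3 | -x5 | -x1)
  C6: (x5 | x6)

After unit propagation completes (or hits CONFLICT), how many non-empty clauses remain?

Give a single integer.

Answer: 1

Derivation:
unit clause [2] forces x2=T; simplify:
  drop -2 from [-4, 3, -2] -> [-4, 3]
  satisfied 1 clause(s); 5 remain; assigned so far: [2]
unit clause [-1] forces x1=F; simplify:
  drop 1 from [-4, 1] -> [-4]
  satisfied 2 clause(s); 3 remain; assigned so far: [1, 2]
unit clause [-4] forces x4=F; simplify:
  satisfied 2 clause(s); 1 remain; assigned so far: [1, 2, 4]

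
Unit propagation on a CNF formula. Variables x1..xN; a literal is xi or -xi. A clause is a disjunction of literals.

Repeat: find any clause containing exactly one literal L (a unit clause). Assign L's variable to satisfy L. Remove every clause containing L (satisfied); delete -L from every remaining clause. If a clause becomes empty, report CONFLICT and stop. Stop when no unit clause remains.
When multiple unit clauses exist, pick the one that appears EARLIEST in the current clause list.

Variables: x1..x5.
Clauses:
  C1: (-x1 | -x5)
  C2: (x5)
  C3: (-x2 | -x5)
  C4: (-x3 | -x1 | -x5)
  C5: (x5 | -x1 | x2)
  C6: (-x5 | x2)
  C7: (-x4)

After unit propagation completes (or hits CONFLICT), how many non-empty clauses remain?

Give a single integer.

Answer: 1

Derivation:
unit clause [5] forces x5=T; simplify:
  drop -5 from [-1, -5] -> [-1]
  drop -5 from [-2, -5] -> [-2]
  drop -5 from [-3, -1, -5] -> [-3, -1]
  drop -5 from [-5, 2] -> [2]
  satisfied 2 clause(s); 5 remain; assigned so far: [5]
unit clause [-1] forces x1=F; simplify:
  satisfied 2 clause(s); 3 remain; assigned so far: [1, 5]
unit clause [-2] forces x2=F; simplify:
  drop 2 from [2] -> [] (empty!)
  satisfied 1 clause(s); 2 remain; assigned so far: [1, 2, 5]
CONFLICT (empty clause)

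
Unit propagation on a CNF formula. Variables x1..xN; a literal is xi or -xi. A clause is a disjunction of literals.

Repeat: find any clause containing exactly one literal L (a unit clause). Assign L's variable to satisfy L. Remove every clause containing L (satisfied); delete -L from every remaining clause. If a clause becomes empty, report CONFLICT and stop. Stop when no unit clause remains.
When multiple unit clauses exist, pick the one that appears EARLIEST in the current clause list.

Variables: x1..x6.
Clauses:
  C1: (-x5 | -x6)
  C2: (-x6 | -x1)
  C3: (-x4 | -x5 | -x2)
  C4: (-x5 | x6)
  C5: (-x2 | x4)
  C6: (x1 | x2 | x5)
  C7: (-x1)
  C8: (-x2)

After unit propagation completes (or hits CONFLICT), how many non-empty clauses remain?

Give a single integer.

Answer: 0

Derivation:
unit clause [-1] forces x1=F; simplify:
  drop 1 from [1, 2, 5] -> [2, 5]
  satisfied 2 clause(s); 6 remain; assigned so far: [1]
unit clause [-2] forces x2=F; simplify:
  drop 2 from [2, 5] -> [5]
  satisfied 3 clause(s); 3 remain; assigned so far: [1, 2]
unit clause [5] forces x5=T; simplify:
  drop -5 from [-5, -6] -> [-6]
  drop -5 from [-5, 6] -> [6]
  satisfied 1 clause(s); 2 remain; assigned so far: [1, 2, 5]
unit clause [-6] forces x6=F; simplify:
  drop 6 from [6] -> [] (empty!)
  satisfied 1 clause(s); 1 remain; assigned so far: [1, 2, 5, 6]
CONFLICT (empty clause)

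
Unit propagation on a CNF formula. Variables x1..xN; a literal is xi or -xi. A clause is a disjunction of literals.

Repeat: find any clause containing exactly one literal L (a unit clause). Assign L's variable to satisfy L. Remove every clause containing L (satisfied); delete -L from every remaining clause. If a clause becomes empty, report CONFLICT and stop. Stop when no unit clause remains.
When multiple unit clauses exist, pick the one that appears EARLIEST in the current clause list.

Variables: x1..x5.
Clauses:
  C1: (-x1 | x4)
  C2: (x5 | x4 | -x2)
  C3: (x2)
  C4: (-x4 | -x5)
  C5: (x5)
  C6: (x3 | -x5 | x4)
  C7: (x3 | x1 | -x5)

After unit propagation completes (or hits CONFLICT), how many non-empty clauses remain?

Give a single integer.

unit clause [2] forces x2=T; simplify:
  drop -2 from [5, 4, -2] -> [5, 4]
  satisfied 1 clause(s); 6 remain; assigned so far: [2]
unit clause [5] forces x5=T; simplify:
  drop -5 from [-4, -5] -> [-4]
  drop -5 from [3, -5, 4] -> [3, 4]
  drop -5 from [3, 1, -5] -> [3, 1]
  satisfied 2 clause(s); 4 remain; assigned so far: [2, 5]
unit clause [-4] forces x4=F; simplify:
  drop 4 from [-1, 4] -> [-1]
  drop 4 from [3, 4] -> [3]
  satisfied 1 clause(s); 3 remain; assigned so far: [2, 4, 5]
unit clause [-1] forces x1=F; simplify:
  drop 1 from [3, 1] -> [3]
  satisfied 1 clause(s); 2 remain; assigned so far: [1, 2, 4, 5]
unit clause [3] forces x3=T; simplify:
  satisfied 2 clause(s); 0 remain; assigned so far: [1, 2, 3, 4, 5]

Answer: 0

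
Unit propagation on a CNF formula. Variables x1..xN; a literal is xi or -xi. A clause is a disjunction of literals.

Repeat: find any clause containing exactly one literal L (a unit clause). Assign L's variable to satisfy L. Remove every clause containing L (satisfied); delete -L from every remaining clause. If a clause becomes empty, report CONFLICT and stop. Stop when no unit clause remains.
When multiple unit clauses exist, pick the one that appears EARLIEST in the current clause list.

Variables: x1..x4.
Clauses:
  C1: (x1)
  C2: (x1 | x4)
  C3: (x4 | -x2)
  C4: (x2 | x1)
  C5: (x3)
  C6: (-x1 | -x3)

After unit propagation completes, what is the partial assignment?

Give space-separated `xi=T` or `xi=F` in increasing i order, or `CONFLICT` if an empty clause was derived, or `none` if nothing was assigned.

Answer: CONFLICT

Derivation:
unit clause [1] forces x1=T; simplify:
  drop -1 from [-1, -3] -> [-3]
  satisfied 3 clause(s); 3 remain; assigned so far: [1]
unit clause [3] forces x3=T; simplify:
  drop -3 from [-3] -> [] (empty!)
  satisfied 1 clause(s); 2 remain; assigned so far: [1, 3]
CONFLICT (empty clause)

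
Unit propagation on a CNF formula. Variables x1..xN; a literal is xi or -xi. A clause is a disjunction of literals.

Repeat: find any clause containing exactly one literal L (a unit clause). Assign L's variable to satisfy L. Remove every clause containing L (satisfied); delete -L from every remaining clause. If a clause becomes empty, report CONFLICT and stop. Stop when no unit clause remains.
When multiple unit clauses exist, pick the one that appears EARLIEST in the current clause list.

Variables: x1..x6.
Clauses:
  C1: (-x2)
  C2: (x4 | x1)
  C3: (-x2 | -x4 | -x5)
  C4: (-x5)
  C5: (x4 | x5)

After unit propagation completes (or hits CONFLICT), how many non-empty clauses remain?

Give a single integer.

unit clause [-2] forces x2=F; simplify:
  satisfied 2 clause(s); 3 remain; assigned so far: [2]
unit clause [-5] forces x5=F; simplify:
  drop 5 from [4, 5] -> [4]
  satisfied 1 clause(s); 2 remain; assigned so far: [2, 5]
unit clause [4] forces x4=T; simplify:
  satisfied 2 clause(s); 0 remain; assigned so far: [2, 4, 5]

Answer: 0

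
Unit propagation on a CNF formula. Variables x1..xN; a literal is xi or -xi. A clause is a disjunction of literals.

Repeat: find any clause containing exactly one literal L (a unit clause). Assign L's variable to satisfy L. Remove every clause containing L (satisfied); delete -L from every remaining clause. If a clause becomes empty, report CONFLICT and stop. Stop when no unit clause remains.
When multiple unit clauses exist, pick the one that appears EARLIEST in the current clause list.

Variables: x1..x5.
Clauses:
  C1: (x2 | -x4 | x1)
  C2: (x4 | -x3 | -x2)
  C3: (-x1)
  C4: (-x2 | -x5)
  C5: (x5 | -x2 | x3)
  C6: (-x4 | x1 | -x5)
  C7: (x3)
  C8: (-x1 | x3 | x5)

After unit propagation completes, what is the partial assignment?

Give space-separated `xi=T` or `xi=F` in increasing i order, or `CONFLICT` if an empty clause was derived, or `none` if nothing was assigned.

Answer: x1=F x3=T

Derivation:
unit clause [-1] forces x1=F; simplify:
  drop 1 from [2, -4, 1] -> [2, -4]
  drop 1 from [-4, 1, -5] -> [-4, -5]
  satisfied 2 clause(s); 6 remain; assigned so far: [1]
unit clause [3] forces x3=T; simplify:
  drop -3 from [4, -3, -2] -> [4, -2]
  satisfied 2 clause(s); 4 remain; assigned so far: [1, 3]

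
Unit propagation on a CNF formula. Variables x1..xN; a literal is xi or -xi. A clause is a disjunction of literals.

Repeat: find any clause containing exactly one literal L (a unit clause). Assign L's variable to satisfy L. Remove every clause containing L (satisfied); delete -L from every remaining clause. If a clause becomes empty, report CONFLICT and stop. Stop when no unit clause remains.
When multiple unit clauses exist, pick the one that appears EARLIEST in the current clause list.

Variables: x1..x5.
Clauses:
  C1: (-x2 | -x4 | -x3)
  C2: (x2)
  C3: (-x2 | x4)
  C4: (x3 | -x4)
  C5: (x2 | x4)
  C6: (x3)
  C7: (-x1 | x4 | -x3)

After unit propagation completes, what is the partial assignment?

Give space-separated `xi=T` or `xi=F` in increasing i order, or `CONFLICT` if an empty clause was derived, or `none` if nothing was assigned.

Answer: CONFLICT

Derivation:
unit clause [2] forces x2=T; simplify:
  drop -2 from [-2, -4, -3] -> [-4, -3]
  drop -2 from [-2, 4] -> [4]
  satisfied 2 clause(s); 5 remain; assigned so far: [2]
unit clause [4] forces x4=T; simplify:
  drop -4 from [-4, -3] -> [-3]
  drop -4 from [3, -4] -> [3]
  satisfied 2 clause(s); 3 remain; assigned so far: [2, 4]
unit clause [-3] forces x3=F; simplify:
  drop 3 from [3] -> [] (empty!)
  drop 3 from [3] -> [] (empty!)
  satisfied 1 clause(s); 2 remain; assigned so far: [2, 3, 4]
CONFLICT (empty clause)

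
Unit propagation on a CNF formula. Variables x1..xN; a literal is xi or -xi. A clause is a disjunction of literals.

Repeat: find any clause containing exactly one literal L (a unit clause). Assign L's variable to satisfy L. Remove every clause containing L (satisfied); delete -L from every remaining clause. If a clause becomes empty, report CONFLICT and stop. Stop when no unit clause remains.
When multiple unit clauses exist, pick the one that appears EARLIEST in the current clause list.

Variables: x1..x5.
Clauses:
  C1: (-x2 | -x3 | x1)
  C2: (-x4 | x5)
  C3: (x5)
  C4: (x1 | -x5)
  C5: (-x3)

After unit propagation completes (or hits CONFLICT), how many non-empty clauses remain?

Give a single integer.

unit clause [5] forces x5=T; simplify:
  drop -5 from [1, -5] -> [1]
  satisfied 2 clause(s); 3 remain; assigned so far: [5]
unit clause [1] forces x1=T; simplify:
  satisfied 2 clause(s); 1 remain; assigned so far: [1, 5]
unit clause [-3] forces x3=F; simplify:
  satisfied 1 clause(s); 0 remain; assigned so far: [1, 3, 5]

Answer: 0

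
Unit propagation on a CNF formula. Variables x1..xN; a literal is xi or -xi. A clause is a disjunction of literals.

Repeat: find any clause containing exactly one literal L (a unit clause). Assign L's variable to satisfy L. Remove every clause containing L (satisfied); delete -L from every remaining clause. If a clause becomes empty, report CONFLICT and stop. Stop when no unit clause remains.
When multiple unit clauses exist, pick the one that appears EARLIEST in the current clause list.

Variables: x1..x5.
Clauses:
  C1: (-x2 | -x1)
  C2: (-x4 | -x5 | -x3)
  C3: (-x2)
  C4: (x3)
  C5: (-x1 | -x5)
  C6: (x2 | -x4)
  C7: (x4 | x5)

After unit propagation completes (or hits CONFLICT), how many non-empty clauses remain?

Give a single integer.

Answer: 0

Derivation:
unit clause [-2] forces x2=F; simplify:
  drop 2 from [2, -4] -> [-4]
  satisfied 2 clause(s); 5 remain; assigned so far: [2]
unit clause [3] forces x3=T; simplify:
  drop -3 from [-4, -5, -3] -> [-4, -5]
  satisfied 1 clause(s); 4 remain; assigned so far: [2, 3]
unit clause [-4] forces x4=F; simplify:
  drop 4 from [4, 5] -> [5]
  satisfied 2 clause(s); 2 remain; assigned so far: [2, 3, 4]
unit clause [5] forces x5=T; simplify:
  drop -5 from [-1, -5] -> [-1]
  satisfied 1 clause(s); 1 remain; assigned so far: [2, 3, 4, 5]
unit clause [-1] forces x1=F; simplify:
  satisfied 1 clause(s); 0 remain; assigned so far: [1, 2, 3, 4, 5]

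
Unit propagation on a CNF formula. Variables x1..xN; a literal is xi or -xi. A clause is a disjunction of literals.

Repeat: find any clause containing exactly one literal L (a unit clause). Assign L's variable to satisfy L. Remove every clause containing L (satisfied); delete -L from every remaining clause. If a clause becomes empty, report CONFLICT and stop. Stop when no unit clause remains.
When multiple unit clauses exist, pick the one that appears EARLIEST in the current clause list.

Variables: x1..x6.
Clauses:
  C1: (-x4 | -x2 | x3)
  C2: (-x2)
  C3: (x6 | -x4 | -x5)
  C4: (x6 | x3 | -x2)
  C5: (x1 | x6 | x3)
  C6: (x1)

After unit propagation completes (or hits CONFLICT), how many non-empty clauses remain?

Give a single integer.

Answer: 1

Derivation:
unit clause [-2] forces x2=F; simplify:
  satisfied 3 clause(s); 3 remain; assigned so far: [2]
unit clause [1] forces x1=T; simplify:
  satisfied 2 clause(s); 1 remain; assigned so far: [1, 2]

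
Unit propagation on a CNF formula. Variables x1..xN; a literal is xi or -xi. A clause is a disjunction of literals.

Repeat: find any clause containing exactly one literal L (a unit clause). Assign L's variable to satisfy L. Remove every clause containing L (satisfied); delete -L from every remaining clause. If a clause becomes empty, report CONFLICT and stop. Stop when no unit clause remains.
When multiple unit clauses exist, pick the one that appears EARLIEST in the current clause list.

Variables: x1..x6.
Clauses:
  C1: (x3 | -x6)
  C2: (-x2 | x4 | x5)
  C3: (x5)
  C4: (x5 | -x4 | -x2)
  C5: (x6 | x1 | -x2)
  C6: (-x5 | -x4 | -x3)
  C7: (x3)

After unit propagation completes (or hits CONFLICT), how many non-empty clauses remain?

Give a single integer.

unit clause [5] forces x5=T; simplify:
  drop -5 from [-5, -4, -3] -> [-4, -3]
  satisfied 3 clause(s); 4 remain; assigned so far: [5]
unit clause [3] forces x3=T; simplify:
  drop -3 from [-4, -3] -> [-4]
  satisfied 2 clause(s); 2 remain; assigned so far: [3, 5]
unit clause [-4] forces x4=F; simplify:
  satisfied 1 clause(s); 1 remain; assigned so far: [3, 4, 5]

Answer: 1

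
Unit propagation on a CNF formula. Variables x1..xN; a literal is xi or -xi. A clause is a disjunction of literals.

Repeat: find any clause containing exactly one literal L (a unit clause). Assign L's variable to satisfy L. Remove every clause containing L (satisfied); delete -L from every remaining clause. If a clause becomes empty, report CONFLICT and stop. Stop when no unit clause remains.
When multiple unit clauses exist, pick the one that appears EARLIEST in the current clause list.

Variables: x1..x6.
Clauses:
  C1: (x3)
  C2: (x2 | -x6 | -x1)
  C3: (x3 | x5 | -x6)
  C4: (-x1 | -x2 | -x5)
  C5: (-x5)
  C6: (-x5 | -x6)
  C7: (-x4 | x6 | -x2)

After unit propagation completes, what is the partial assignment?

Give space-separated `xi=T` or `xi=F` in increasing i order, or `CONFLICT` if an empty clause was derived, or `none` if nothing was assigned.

unit clause [3] forces x3=T; simplify:
  satisfied 2 clause(s); 5 remain; assigned so far: [3]
unit clause [-5] forces x5=F; simplify:
  satisfied 3 clause(s); 2 remain; assigned so far: [3, 5]

Answer: x3=T x5=F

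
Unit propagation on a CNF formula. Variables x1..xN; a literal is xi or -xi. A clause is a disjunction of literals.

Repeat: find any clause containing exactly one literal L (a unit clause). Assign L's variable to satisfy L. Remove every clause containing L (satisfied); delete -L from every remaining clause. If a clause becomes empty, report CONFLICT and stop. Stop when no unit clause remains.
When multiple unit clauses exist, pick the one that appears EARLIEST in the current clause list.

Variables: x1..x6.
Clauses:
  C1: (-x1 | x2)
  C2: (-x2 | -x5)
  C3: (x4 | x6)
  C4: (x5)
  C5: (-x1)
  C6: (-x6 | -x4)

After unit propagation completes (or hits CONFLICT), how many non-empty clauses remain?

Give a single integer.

unit clause [5] forces x5=T; simplify:
  drop -5 from [-2, -5] -> [-2]
  satisfied 1 clause(s); 5 remain; assigned so far: [5]
unit clause [-2] forces x2=F; simplify:
  drop 2 from [-1, 2] -> [-1]
  satisfied 1 clause(s); 4 remain; assigned so far: [2, 5]
unit clause [-1] forces x1=F; simplify:
  satisfied 2 clause(s); 2 remain; assigned so far: [1, 2, 5]

Answer: 2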